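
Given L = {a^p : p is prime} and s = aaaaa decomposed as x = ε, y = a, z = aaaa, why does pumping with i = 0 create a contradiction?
xy⁰z = aaaa ∉ L

Pumping with i = 0 replaces y = a by y⁰ = ε:
- Original: s = xyz = aaaaa; aaaaa has length 5, which is prime, so it is in L
- Pumped: xy⁰z = ε · ε · aaaa = aaaa
- aaaa has length 4 = 2 × 2, which is not prime, so it is not in L

The pumping lemma would require xy⁰z ∈ L, so this decomposition yields a contradiction.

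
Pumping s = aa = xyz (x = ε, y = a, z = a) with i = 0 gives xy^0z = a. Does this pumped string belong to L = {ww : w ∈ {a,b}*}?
No

xy⁰z = ε · ε · a = a.
a has odd length 1, so it cannot be written as ww and is not in L.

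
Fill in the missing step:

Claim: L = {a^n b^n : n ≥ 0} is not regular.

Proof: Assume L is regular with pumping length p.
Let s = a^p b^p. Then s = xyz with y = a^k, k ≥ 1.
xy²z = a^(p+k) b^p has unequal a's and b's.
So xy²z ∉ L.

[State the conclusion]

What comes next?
This contradicts the pumping lemma for regular languages,
which guarantees xy^i z ∈ L for all i ≥ 0.

Since our assumption that L is regular leads to a contradiction,
we conclude that L = {a^n b^n : n ≥ 0} is NOT regular. ∎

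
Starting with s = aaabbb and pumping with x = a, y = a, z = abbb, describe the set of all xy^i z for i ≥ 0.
{xy^i z : i ≥ 0} = {a^(2+i) b^3 : i ≥ 0} = {aabbb, aaabbb, aaaabbb, ...}

With x = a, y = a, z = abbb: Starting with aaabbb and pumping the second 'a', we get strings with 2+i a's followed by 3 b's for i = 0, 1, 2, ...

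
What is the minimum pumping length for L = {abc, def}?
p = 4

For a finite language L, the pumping lemma holds vacuously if p > max|s| for s ∈ L.

The longest string in L = {abc, def} has length 3.
If p = 4, then no string s ∈ L has |s| ≥ p, so the condition is vacuously true.

The minimum pumping length is p = 4.

Why no smaller p works: for any p ≤ 3, the longest string s ∈ L has |s| = 3 ≥ p, so it would
have to be pumpable; but pumping up (i = 2, 3, ...) produces ever longer strings, which cannot all lie in the
finite language L. So the pumping property fails for every p ≤ 3.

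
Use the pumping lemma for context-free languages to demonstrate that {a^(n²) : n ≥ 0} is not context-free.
Assume for contradiction that L is context-free, and let p ≥ 1 be the pumping length given by the pumping lemma for CFLs.
Choose s = a^(p²). Then s ∈ L and |s| = p² ≥ p.
By the CFL pumping lemma, s = uvxyz for some u, v, x, y, z with |vxy| ≤ p, |vy| ≥ 1, and uv^i xy^i z ∈ L for every i ≥ 0.
All symbols are a's, so only lengths matter: let k = |vy|, with 1 ≤ k ≤ |vxy| ≤ p.

Take i = 2: |uv²xy²z| = p² + k, and p² < p² + k ≤ p² + p < (p + 1)².
So the length lies strictly between consecutive squares and is not a perfect square; uv²xy²z ∉ L.

This contradicts the CFL pumping lemma, which requires uv^i xy^i z ∈ L for all i ≥ 0.
Hence L = {a^(n²) : n ≥ 0} is not context-free. ∎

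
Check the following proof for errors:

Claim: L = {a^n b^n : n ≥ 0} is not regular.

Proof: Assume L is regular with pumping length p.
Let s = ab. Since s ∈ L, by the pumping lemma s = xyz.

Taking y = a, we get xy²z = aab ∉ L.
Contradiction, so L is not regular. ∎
The proof is INCORRECT.

Error: The string s = ab may be shorter than p.
The pumping lemma only applies to strings with |s| ≥ p, and p is not under our control.
We must choose s in terms of p, e.g. s = a^p b^p, to ensure |s| ≥ p.
(The proof also fixes one particular y; a valid argument must handle every decomposition with |xy| ≤ p and |y| ≥ 1 — for s = a^p b^p this forces y = a^k, and then xy²z = a^(p+k) b^p ∉ L.)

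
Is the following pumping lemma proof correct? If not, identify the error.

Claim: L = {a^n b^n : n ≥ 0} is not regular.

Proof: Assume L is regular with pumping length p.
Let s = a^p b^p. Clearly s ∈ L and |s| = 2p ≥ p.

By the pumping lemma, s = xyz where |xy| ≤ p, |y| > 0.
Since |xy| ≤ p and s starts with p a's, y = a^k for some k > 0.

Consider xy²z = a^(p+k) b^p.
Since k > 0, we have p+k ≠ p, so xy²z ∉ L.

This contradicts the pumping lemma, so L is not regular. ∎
The proof is correct.

This proof is valid because:
1. The string s = a^p b^p is correctly in L
2. The decomposition analysis is correct: y must consist only of a's
3. The contradiction is valid: pumping increases a's but not b's
4. The conclusion follows logically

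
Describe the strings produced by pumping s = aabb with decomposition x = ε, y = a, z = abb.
{xy^i z : i ≥ 0} = {a^(i+1) b^2 : i ≥ 0} = {abb, aabb, aaabb, ...}

With x = ε, y = a, z = abb: Starting with aabb and pumping the first 'a' (z = abb keeps the second 'a'), we get strings with i+1 a's followed by 2 b's for i = 0, 1, 2, ...; note bb is not produced because z always contributes one a.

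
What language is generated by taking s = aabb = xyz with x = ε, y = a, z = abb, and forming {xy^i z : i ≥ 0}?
{xy^i z : i ≥ 0} = {a^(i+1) b^2 : i ≥ 0} = {abb, aabb, aaabb, ...}

With x = ε, y = a, z = abb: Starting with aabb and pumping the first 'a' (z = abb keeps the second 'a'), we get strings with i+1 a's followed by 2 b's for i = 0, 1, 2, ...; note bb is not produced because z always contributes one a.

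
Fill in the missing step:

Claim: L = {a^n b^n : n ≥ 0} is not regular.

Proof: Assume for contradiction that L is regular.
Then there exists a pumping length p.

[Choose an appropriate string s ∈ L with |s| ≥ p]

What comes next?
s = a^p b^p

This string is in L (has equal a's and b's) and has length 2p ≥ p.
Any decomposition xyz with |xy| ≤ p means y consists only of a's,
so pumping will unbalance the counts.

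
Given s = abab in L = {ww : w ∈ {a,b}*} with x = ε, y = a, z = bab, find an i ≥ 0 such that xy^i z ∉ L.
i = 0

xy⁰z = ε · ε · bab = bab; bab has odd length 3, so it cannot be written as ww and is not in L.
(Other choices also work, e.g. i = 2, 3; only i = 1 is guaranteed to stay in L since xy¹z = s.)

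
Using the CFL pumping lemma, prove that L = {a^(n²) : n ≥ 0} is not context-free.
Assume for contradiction that L is context-free, and let p ≥ 1 be the pumping length given by the pumping lemma for CFLs.
Choose s = a^(p²). Then s ∈ L and |s| = p² ≥ p.
By the CFL pumping lemma, s = uvxyz for some u, v, x, y, z with |vxy| ≤ p, |vy| ≥ 1, and uv^i xy^i z ∈ L for every i ≥ 0.
All symbols are a's, so only lengths matter: let k = |vy|, with 1 ≤ k ≤ |vxy| ≤ p.

Take i = 2: |uv²xy²z| = p² + k, and p² < p² + k ≤ p² + p < (p + 1)².
So the length lies strictly between consecutive squares and is not a perfect square; uv²xy²z ∉ L.

This contradicts the CFL pumping lemma, which requires uv^i xy^i z ∈ L for all i ≥ 0.
Hence L = {a^(n²) : n ≥ 0} is not context-free. ∎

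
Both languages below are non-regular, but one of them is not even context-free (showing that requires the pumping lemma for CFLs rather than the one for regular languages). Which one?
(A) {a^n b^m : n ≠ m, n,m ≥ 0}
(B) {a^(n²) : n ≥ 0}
(B) {a^(n²) : n ≥ 0}

(B) {a^(n²) : n ≥ 0} requires the CFL pumping lemma.

- {a^n b^m : n ≠ m, n,m ≥ 0} is context-free (but not regular)
  • Can be shown non-regular with the regular pumping lemma
  • After pumping a's, we can make n = m

- {a^(n²) : n ≥ 0} is NOT context-free
  • Requires the CFL pumping lemma to prove
  • Gaps between squares grow unboundedly

The CFL pumping lemma is "stronger" in that it can prove non-membership
in the larger class of context-free languages.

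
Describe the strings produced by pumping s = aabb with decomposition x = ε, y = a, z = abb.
{xy^i z : i ≥ 0} = {a^(i+1) b^2 : i ≥ 0} = {abb, aabb, aaabb, ...}

With x = ε, y = a, z = abb: Starting with aabb and pumping the first 'a' (z = abb keeps the second 'a'), we get strings with i+1 a's followed by 2 b's for i = 0, 1, 2, ...; note bb is not produced because z always contributes one a.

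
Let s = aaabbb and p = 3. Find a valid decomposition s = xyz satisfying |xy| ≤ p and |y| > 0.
x = 'a', y = 'aa', z = 'bbb'

For s = aaabbb and p = 3, one valid decomposition is:
- x = 'a' (length 1)
- y = 'aa' (length 2)
- z = 'bbb' (length 3)

Verification:
- xyz = 'a' + 'aa' + 'bbb' = aaabbb ✓
- |xy| = 3 ≤ 3 ✓
- |y| = 2 > 0 ✓

All pumping lemma constraints are satisfied.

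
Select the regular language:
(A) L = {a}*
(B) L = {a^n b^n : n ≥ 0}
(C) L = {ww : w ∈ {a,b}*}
(A) {a}*

(A) L = {a}* is regular.

This can be recognized by a finite automaton (DFA/NFA).
Regular expressions like {a}* define regular languages.

The other choices are not regular:
- {ww : w ∈ {a,b}*}: After pumping, the two halves no longer match
- {a^n b^n : n ≥ 0}: After pumping, the number of a's and b's become unequal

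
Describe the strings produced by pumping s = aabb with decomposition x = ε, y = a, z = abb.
{xy^i z : i ≥ 0} = {a^(i+1) b^2 : i ≥ 0} = {abb, aabb, aaabb, ...}

With x = ε, y = a, z = abb: Starting with aabb and pumping the first 'a' (z = abb keeps the second 'a'), we get strings with i+1 a's followed by 2 b's for i = 0, 1, 2, ...; note bb is not produced because z always contributes one a.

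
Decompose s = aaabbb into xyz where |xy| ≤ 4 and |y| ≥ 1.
x = 'aa', y = 'a', z = 'bbb'

For s = aaabbb and p = 4, one valid decomposition is:
- x = 'aa' (length 2)
- y = 'a' (length 1)
- z = 'bbb' (length 3)

Verification:
- xyz = 'aa' + 'a' + 'bbb' = aaabbb ✓
- |xy| = 3 ≤ 4 ✓
- |y| = 1 > 0 ✓

All pumping lemma constraints are satisfied.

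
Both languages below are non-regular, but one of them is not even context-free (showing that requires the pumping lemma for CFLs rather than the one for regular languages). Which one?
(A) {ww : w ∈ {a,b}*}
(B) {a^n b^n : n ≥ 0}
(A) {ww : w ∈ {a,b}*}

(A) {ww : w ∈ {a,b}*} requires the CFL pumping lemma.

- {a^n b^n : n ≥ 0} is context-free (but not regular)
  • Can be shown non-regular with the regular pumping lemma
  • After pumping, the number of a's and b's become unequal

- {ww : w ∈ {a,b}*} is NOT context-free
  • Requires the CFL pumping lemma to prove
  • Even a PDA cannot compare two arbitrary halves symbol by symbol; CFL pumping on a^p b^p a^p b^p fails

The CFL pumping lemma is "stronger" in that it can prove non-membership
in the larger class of context-free languages.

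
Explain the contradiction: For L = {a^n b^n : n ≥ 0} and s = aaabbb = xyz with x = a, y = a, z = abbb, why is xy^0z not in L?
xy⁰z = aabbb ∉ L

Pumping with i = 0 replaces y = a by y⁰ = ε:
- Original: s = xyz = aaabbb; aaabbb = a^3 b^3 has equal counts (3 = 3), so it is in L
- Pumped: xy⁰z = a · ε · abbb = aabbb
- aabbb has 2 a's and 3 b's; 2 ≠ 3, so it is not in L

The pumping lemma would require xy⁰z ∈ L, so this decomposition yields a contradiction.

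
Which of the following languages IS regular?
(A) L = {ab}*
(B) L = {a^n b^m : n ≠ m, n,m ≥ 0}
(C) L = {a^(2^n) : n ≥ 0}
(A) {ab}*

(A) L = {ab}* is regular.

This can be recognized by a finite automaton (DFA/NFA).
Regular expressions like {ab}* define regular languages.

The other choices are not regular:
- {a^(2^n) : n ≥ 0}: After pumping, length is no longer a power of 2
- {a^n b^m : n ≠ m, n,m ≥ 0}: After pumping a's, we can make n = m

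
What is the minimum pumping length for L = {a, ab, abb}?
p = 4

For a finite language L, the pumping lemma holds vacuously if p > max|s| for s ∈ L.

The longest string in L = {a, ab, abb} has length 3.
If p = 4, then no string s ∈ L has |s| ≥ p, so the condition is vacuously true.

The minimum pumping length is p = 4.

Why no smaller p works: for any p ≤ 3, the longest string s ∈ L has |s| = 3 ≥ p, so it would
have to be pumpable; but pumping up (i = 2, 3, ...) produces ever longer strings, which cannot all lie in the
finite language L. So the pumping property fails for every p ≤ 3.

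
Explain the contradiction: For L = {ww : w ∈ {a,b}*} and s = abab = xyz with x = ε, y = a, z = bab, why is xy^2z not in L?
xy²z = aabab ∉ L

Pumping with i = 2 replaces y = a by y² = aa:
- Original: s = xyz = abab; abab splits into halves ab · ab, which are equal, so it is in L (w = ab)
- Pumped: xy²z = ε · aa · bab = aabab
- aabab has odd length 5, so it cannot be written as ww and is not in L

The pumping lemma would require xy²z ∈ L, so this decomposition yields a contradiction.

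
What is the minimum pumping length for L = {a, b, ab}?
p = 3

For a finite language L, the pumping lemma holds vacuously if p > max|s| for s ∈ L.

The longest string in L = {a, b, ab} has length 2.
If p = 3, then no string s ∈ L has |s| ≥ p, so the condition is vacuously true.

The minimum pumping length is p = 3.

Why no smaller p works: for any p ≤ 2, the longest string s ∈ L has |s| = 2 ≥ p, so it would
have to be pumpable; but pumping up (i = 2, 3, ...) produces ever longer strings, which cannot all lie in the
finite language L. So the pumping property fails for every p ≤ 2.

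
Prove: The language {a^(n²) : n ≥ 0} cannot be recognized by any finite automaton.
Assume for contradiction that L is regular, and let p ≥ 1 be the pumping length given by the pumping lemma.
Choose s = a^(p²). Then s ∈ L and |s| = p² ≥ p.
By the pumping lemma, s = xyz for some x, y, z with |xy| ≤ p, |y| ≥ 1, and xy^i z ∈ L for every i ≥ 0.
Here y = a^k for some k with 1 ≤ k ≤ |xy| ≤ p.

Take i = 2: |xy²z| = p² + k.
Now p² < p² + k ≤ p² + p < p² + 2p + 1 = (p + 1)².
So |xy²z| lies strictly between the consecutive squares p² and (p + 1)², hence is not a perfect square, and xy²z ∉ L.

This contradicts the pumping lemma, which requires xy^i z ∈ L for all i ≥ 0.
Hence L = {a^(n²) : n ≥ 0} is not regular. ∎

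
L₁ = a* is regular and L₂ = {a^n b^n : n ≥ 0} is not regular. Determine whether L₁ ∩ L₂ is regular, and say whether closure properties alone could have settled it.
Yes — L₁ ∩ L₂ is regular.

A string of a* contains no b's, and the only string of {a^n b^n} with no b's is ε (n = 0). So L₁ ∩ L₂ = {ε}, a finite language, which is regular.

Note that the bare facts "L₁ regular, L₂ non-regular" do not settle the question by themselves: the closure of regular languages under ∪, ∩, complement and difference applies only when BOTH operands are regular. With a non-regular operand the result can come out regular or non-regular depending on the specific languages, so one has to work out L₁ ∩ L₂ for this particular pair, as above.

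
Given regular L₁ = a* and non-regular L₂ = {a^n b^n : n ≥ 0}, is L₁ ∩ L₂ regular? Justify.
Yes — L₁ ∩ L₂ is regular.

A string of a* contains no b's, and the only string of {a^n b^n} with no b's is ε (n = 0). So L₁ ∩ L₂ = {ε}, a finite language, which is regular.

Note that the bare facts "L₁ regular, L₂ non-regular" do not settle the question by themselves: the closure of regular languages under ∪, ∩, complement and difference applies only when BOTH operands are regular. With a non-regular operand the result can come out regular or non-regular depending on the specific languages, so one has to work out L₁ ∩ L₂ for this particular pair, as above.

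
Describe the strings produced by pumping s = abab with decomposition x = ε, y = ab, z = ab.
{xy^i z : i ≥ 0} = {(ab)^(i+1) : i ≥ 0} = {ab, abab, ababab, ...}

With x = ε, y = ab, z = ab: Pumping 'ab' gives strings of alternating a's and b's.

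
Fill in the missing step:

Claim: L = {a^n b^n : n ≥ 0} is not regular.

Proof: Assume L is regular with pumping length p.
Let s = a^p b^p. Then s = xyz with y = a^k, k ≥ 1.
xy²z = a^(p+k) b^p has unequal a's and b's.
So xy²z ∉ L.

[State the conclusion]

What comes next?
This contradicts the pumping lemma for regular languages,
which guarantees xy^i z ∈ L for all i ≥ 0.

Since our assumption that L is regular leads to a contradiction,
we conclude that L = {a^n b^n : n ≥ 0} is NOT regular. ∎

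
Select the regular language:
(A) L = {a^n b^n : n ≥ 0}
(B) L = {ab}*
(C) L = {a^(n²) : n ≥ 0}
(B) {ab}*

(B) L = {ab}* is regular.

This can be recognized by a finite automaton (DFA/NFA).
Regular expressions like {ab}* define regular languages.

The other choices are not regular:
- {a^(n²) : n ≥ 0}: After pumping, length is no longer a perfect square
- {a^n b^n : n ≥ 0}: After pumping, the number of a's and b's become unequal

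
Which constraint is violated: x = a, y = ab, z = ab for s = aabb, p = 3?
Violated: xyz = s

The decomposition x = a, y = ab, z = ab for s = aabb with p = 3
violates the constraint: xyz = s

xyz = 'a' + 'ab' + 'ab' = 'aabab' ≠ 'aabb' = s. The decomposition doesn't reconstruct s.

Pumping lemma constraints:
1. xyz = s (decomposition is valid)
2. |xy| ≤ p
3. |y| > 0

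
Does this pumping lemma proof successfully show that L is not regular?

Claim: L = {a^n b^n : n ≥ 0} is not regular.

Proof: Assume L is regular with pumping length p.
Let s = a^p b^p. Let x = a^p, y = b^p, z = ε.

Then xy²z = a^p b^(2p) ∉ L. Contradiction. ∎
The proof is INCORRECT.

Error: The decomposition violates |xy| ≤ p.
With x = a^p and y = b^p, we have |xy| = 2p > p.
The pumping lemma requires |xy| ≤ p, so y must be within the first p characters.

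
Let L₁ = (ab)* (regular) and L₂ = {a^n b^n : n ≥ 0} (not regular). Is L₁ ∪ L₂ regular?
No — L₁ ∪ L₂ is not regular.

Let U = (ab)* ∪ {a^n b^n}. If U were regular, then U ∩ aa*bb* would be regular (closure under intersection with a regular language). But (ab)* ∩ aa*bb* = {ab} and {a^n b^n} ∩ aa*bb* = {a^n b^n : n ≥ 1}, so U ∩ aa*bb* = {a^n b^n : n ≥ 1}, which is not regular. Hence U is not regular.

Note that the bare facts "L₁ regular, L₂ non-regular" do not settle the question by themselves: the closure of regular languages under ∪, ∩, complement and difference applies only when BOTH operands are regular. With a non-regular operand the result can come out regular or non-regular depending on the specific languages, so one has to work out L₁ ∪ L₂ for this particular pair, as above.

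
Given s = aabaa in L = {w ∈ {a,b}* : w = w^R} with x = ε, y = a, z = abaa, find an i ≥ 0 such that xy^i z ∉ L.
i = 2

xy²z = ε · aa · abaa = aaabaa; aaabaa reversed is aabaaa ≠ aaabaa, so it is not a palindrome and is not in L.
(Other choices also work, e.g. i = 0, 3; only i = 1 is guaranteed to stay in L since xy¹z = s.)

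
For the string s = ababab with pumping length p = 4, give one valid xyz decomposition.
x = 'ab', y = 'a', z = 'bab'

For s = ababab and p = 4, one valid decomposition is:
- x = 'ab' (length 2)
- y = 'a' (length 1)
- z = 'bab' (length 3)

Verification:
- xyz = 'ab' + 'a' + 'bab' = ababab ✓
- |xy| = 3 ≤ 4 ✓
- |y| = 1 > 0 ✓

All pumping lemma constraints are satisfied.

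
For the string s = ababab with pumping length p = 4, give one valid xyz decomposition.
x = 'ab', y = 'a', z = 'bab'

For s = ababab and p = 4, one valid decomposition is:
- x = 'ab' (length 2)
- y = 'a' (length 1)
- z = 'bab' (length 3)

Verification:
- xyz = 'ab' + 'a' + 'bab' = ababab ✓
- |xy| = 3 ≤ 4 ✓
- |y| = 1 > 0 ✓

All pumping lemma constraints are satisfied.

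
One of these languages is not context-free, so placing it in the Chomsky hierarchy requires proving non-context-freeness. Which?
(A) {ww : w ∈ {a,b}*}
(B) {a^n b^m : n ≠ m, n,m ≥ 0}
(A) {ww : w ∈ {a,b}*}

(A) {ww : w ∈ {a,b}*} requires the CFL pumping lemma.

- {a^n b^m : n ≠ m, n,m ≥ 0} is context-free (but not regular)
  • Can be shown non-regular with the regular pumping lemma
  • After pumping a's, we can make n = m

- {ww : w ∈ {a,b}*} is NOT context-free
  • Requires the CFL pumping lemma to prove
  • Cannot verify equality of two arbitrary substrings

The CFL pumping lemma is "stronger" in that it can prove non-membership
in the larger class of context-free languages.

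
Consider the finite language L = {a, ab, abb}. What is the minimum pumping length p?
p = 4

For a finite language L, the pumping lemma holds vacuously if p > max|s| for s ∈ L.

The longest string in L = {a, ab, abb} has length 3.
If p = 4, then no string s ∈ L has |s| ≥ p, so the condition is vacuously true.

The minimum pumping length is p = 4.

Why no smaller p works: for any p ≤ 3, the longest string s ∈ L has |s| = 3 ≥ p, so it would
have to be pumpable; but pumping up (i = 2, 3, ...) produces ever longer strings, which cannot all lie in the
finite language L. So the pumping property fails for every p ≤ 3.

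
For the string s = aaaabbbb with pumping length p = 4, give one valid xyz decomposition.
x = 'aa', y = 'a', z = 'abbbb'

For s = aaaabbbb and p = 4, one valid decomposition is:
- x = 'aa' (length 2)
- y = 'a' (length 1)
- z = 'abbbb' (length 5)

Verification:
- xyz = 'aa' + 'a' + 'abbbb' = aaaabbbb ✓
- |xy| = 3 ≤ 4 ✓
- |y| = 1 > 0 ✓

All pumping lemma constraints are satisfied.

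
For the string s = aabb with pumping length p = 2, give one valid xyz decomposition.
x = '', y = 'aa', z = 'bb'

For s = aabb and p = 2, one valid decomposition is:
- x = '' (length 0)
- y = 'aa' (length 2)
- z = 'bb' (length 2)

Verification:
- xyz = '' + 'aa' + 'bb' = aabb ✓
- |xy| = 2 ≤ 2 ✓
- |y| = 2 > 0 ✓

All pumping lemma constraints are satisfied.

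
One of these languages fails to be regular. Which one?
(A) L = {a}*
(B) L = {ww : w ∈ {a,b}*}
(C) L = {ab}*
(B) {ww : w ∈ {a,b}*}

(B) L = {ww : w ∈ {a,b}*} is NOT regular.

The pumping lemma can be used to prove this:
After pumping, the two halves no longer match

The other languages are regular because they can be recognized by finite automata.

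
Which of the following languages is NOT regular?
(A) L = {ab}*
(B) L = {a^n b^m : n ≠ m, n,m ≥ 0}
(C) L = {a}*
(B) {a^n b^m : n ≠ m, n,m ≥ 0}

(B) L = {a^n b^m : n ≠ m, n,m ≥ 0} is NOT regular.

The pumping lemma can be used to prove this:
After pumping a's, we can make n = m

The other languages are regular because they can be recognized by finite automata.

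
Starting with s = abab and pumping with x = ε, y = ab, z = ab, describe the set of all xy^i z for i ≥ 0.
{xy^i z : i ≥ 0} = {(ab)^(i+1) : i ≥ 0} = {ab, abab, ababab, ...}

With x = ε, y = ab, z = ab: Pumping 'ab' gives strings of alternating a's and b's.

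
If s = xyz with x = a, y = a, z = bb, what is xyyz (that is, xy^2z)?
aaabb

Given x = 'a', y = 'a', z = 'bb' and i = 2:

xy^2z = x + y·y·...·y (2 times) + z
       = 'a' + 'a'^2 + 'bb'
       = 'a' + 'aa' + 'bb'
       = 'aaabb'

The pumped string is 'aaabb' with length 5.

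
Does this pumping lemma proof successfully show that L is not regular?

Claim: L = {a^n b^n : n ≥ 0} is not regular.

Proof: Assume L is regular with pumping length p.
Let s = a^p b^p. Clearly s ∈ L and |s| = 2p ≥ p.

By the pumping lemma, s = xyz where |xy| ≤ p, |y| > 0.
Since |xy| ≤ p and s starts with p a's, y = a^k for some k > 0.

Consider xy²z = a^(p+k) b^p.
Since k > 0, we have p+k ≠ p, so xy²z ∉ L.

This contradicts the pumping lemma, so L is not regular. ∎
The proof is correct.

This proof is valid because:
1. The string s = a^p b^p is correctly in L
2. The decomposition analysis is correct: y must consist only of a's
3. The contradiction is valid: pumping increases a's but not b's
4. The conclusion follows logically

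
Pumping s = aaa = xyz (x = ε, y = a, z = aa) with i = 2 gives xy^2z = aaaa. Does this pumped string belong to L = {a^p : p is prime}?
No

xy²z = ε · aa · aa = aaaa.
aaaa has length 4 = 2 × 2, which is not prime, so it is not in L.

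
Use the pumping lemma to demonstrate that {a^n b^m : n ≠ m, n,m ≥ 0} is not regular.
Assume for contradiction that L is regular, and let p ≥ 1 be the pumping length given by the pumping lemma.
Choose s = a^p b^(p + p!). Then s ∈ L because p ≠ p + p! (as p! ≥ 1), and |s| ≥ p.
By the pumping lemma, s = xyz for some x, y, z with |xy| ≤ p, |y| ≥ 1, and xy^i z ∈ L for every i ≥ 0.
Since |xy| ≤ p and the first p symbols of s are all a's, y = a^k for some k with 1 ≤ k ≤ p.
For every i ≥ 0, xy^i z = a^(p + (i − 1)k) b^(p + p!).

Because 1 ≤ k ≤ p, k divides p!. Let t = p!/k (a positive integer) and take i = t + 1.
Then the number of a's is p + tk = p + p!, which equals the number of b's.
So xy^(t+1) z = a^(p + p!) b^(p + p!) has equally many a's and b's and is NOT in L.

This contradicts the pumping lemma, which requires xy^i z ∈ L for all i ≥ 0.
Hence L = {a^n b^m : n ≠ m, n,m ≥ 0} is not regular. ∎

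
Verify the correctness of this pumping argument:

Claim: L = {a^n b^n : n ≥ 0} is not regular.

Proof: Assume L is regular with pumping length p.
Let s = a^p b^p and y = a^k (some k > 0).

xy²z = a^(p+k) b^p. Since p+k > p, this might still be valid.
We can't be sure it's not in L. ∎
The proof is INCORRECT.

Error: The conclusion is wrong.
xy²z = a^(p+k) b^p is definitely NOT in L because the number of a's (p+k) ≠ number of b's (p).
The proof incorrectly doubts what is actually a valid contradiction.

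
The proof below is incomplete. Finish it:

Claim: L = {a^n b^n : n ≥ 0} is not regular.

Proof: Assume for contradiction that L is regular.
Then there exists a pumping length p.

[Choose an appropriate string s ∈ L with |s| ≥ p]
s = a^p b^p

This string is in L (has equal a's and b's) and has length 2p ≥ p.
Any decomposition xyz with |xy| ≤ p means y consists only of a's,
so pumping will unbalance the counts.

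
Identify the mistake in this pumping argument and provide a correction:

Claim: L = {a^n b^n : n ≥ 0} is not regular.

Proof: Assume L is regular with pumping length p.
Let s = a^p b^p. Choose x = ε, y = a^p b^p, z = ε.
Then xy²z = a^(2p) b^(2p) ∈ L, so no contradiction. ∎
Error: The decomposition violates |xy| ≤ p. With y = a^p b^p, |xy| = |y| = 2p > p. (The proof also miscomputes xy²z, which would be a^p b^p a^p b^p rather than a^(2p) b^(2p), and it wrongly treats one harmless decomposition as settling the matter — the prover does not get to choose the decomposition.)

Correction: The pumping lemma requires |xy| ≤ p, and the argument must handle every decomposition satisfying |xy| ≤ p, |y| ≥ 1. Since s starts with p a's, any such y consists only of a's, say y = a^k with k ≥ 1. Then xy²z = a^(p+k) b^p has unequal numbers of a's and b's, so xy²z ∉ L — the required contradiction.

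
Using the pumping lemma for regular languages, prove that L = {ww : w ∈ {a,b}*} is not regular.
Assume for contradiction that L is regular, and let p ≥ 1 be the pumping length given by the pumping lemma.
Choose s = a^p b a^p b. Then s ∈ L (take w = a^p b) and |s| = 2p + 2 ≥ p.
By the pumping lemma, s = xyz for some x, y, z with |xy| ≤ p, |y| ≥ 1, and xy^i z ∈ L for every i ≥ 0.
Since |xy| ≤ p and the first p symbols of s are all a's, y = a^k for some k with 1 ≤ k ≤ p.

Take i = 2: t = xy²z = a^(p + k) b a^p b.
Suppose t = uu for some string u. The string t contains exactly two b's and ends in b, so u contains exactly one b and ends in b; hence u = a^j b for some j, and uu = a^j b a^j b. Comparing with t = a^(p + k) b a^p b forces j = p + k (first block) and j = p (second block), which is impossible since k ≥ 1. So t ∉ L.

This contradicts the pumping lemma, which requires xy^i z ∈ L for all i ≥ 0.
Hence L = {ww : w ∈ {a,b}*} is not regular. ∎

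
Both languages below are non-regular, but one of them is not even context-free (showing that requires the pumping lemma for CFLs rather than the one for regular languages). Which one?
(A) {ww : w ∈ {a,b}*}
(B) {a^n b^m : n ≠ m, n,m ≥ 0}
(A) {ww : w ∈ {a,b}*}

(A) {ww : w ∈ {a,b}*} requires the CFL pumping lemma.

- {a^n b^m : n ≠ m, n,m ≥ 0} is context-free (but not regular)
  • Can be shown non-regular with the regular pumping lemma
  • After pumping a's, we can make n = m

- {ww : w ∈ {a,b}*} is NOT context-free
  • Requires the CFL pumping lemma to prove
  • Cannot verify equality of two arbitrary substrings

The CFL pumping lemma is "stronger" in that it can prove non-membership
in the larger class of context-free languages.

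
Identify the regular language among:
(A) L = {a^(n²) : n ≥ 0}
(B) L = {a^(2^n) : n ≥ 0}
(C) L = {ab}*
(C) {ab}*

(C) L = {ab}* is regular.

This can be recognized by a finite automaton (DFA/NFA).
Regular expressions like {ab}* define regular languages.

The other choices are not regular:
- {a^(2^n) : n ≥ 0}: After pumping, length is no longer a power of 2
- {a^(n²) : n ≥ 0}: After pumping, length is no longer a perfect square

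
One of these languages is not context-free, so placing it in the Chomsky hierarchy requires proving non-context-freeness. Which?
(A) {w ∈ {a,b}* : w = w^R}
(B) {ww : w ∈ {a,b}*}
(B) {ww : w ∈ {a,b}*}

(B) {ww : w ∈ {a,b}*} requires the CFL pumping lemma.

- {w ∈ {a,b}* : w = w^R} is context-free (but not regular)
  • Can be shown non-regular with the regular pumping lemma
  • After pumping, the string is no longer symmetric

- {ww : w ∈ {a,b}*} is NOT context-free
  • Requires the CFL pumping lemma to prove
  • Even a PDA cannot compare two arbitrary halves symbol by symbol; CFL pumping on a^p b^p a^p b^p fails

The CFL pumping lemma is "stronger" in that it can prove non-membership
in the larger class of context-free languages.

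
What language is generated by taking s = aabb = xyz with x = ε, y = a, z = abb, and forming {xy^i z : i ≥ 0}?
{xy^i z : i ≥ 0} = {a^(i+1) b^2 : i ≥ 0} = {abb, aabb, aaabb, ...}

With x = ε, y = a, z = abb: Starting with aabb and pumping the first 'a' (z = abb keeps the second 'a'), we get strings with i+1 a's followed by 2 b's for i = 0, 1, 2, ...; note bb is not produced because z always contributes one a.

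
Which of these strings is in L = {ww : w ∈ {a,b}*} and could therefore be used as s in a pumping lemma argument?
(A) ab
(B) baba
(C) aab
(B) baba

The pumping lemma is applied to a string s that lies in L, so first check membership of each option:
- (A) ab has length 2; its halves are a and b, which differ, so it is not in L ✗
- (B) baba splits into halves ba · ba, which are equal, so it is in L (w = ba) ✓
- (C) aab has odd length 3, so it cannot be written as ww and is not in L ✗

Only (B) baba is in L, so it is the only candidate that could play the role of s.
(In a complete proof one picks s in terms of the pumping length p so that |s| ≥ p is guaranteed; a fixed string like baba illustrates the shape of such an s.)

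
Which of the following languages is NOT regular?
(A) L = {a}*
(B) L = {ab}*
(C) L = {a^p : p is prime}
(C) {a^p : p is prime}

(C) L = {a^p : p is prime} is NOT regular.

The pumping lemma can be used to prove this:
After pumping, the length becomes composite

The other languages are regular because they can be recognized by finite automata.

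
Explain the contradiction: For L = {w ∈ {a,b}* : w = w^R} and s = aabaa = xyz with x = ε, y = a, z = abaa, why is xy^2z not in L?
xy²z = aaabaa ∉ L

Pumping with i = 2 replaces y = a by y² = aa:
- Original: s = xyz = aabaa; aabaa reversed is aabaa, the same string, so it is a palindrome and is in L
- Pumped: xy²z = ε · aa · abaa = aaabaa
- aaabaa reversed is aabaaa ≠ aaabaa, so it is not a palindrome and is not in L

The pumping lemma would require xy²z ∈ L, so this decomposition yields a contradiction.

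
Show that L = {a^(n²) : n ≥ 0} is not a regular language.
Assume for contradiction that L is regular, and let p ≥ 1 be the pumping length given by the pumping lemma.
Choose s = a^(p²). Then s ∈ L and |s| = p² ≥ p.
By the pumping lemma, s = xyz for some x, y, z with |xy| ≤ p, |y| ≥ 1, and xy^i z ∈ L for every i ≥ 0.
Here y = a^k for some k with 1 ≤ k ≤ |xy| ≤ p.

Take i = 2: |xy²z| = p² + k.
Now p² < p² + k ≤ p² + p < p² + 2p + 1 = (p + 1)².
So |xy²z| lies strictly between the consecutive squares p² and (p + 1)², hence is not a perfect square, and xy²z ∉ L.

This contradicts the pumping lemma, which requires xy^i z ∈ L for all i ≥ 0.
Hence L = {a^(n²) : n ≥ 0} is not regular. ∎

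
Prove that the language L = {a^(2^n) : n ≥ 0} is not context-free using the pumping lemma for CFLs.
Assume for contradiction that L is context-free, and let p ≥ 1 be the pumping length given by the pumping lemma for CFLs.
Choose s = a^(2^p). Then s ∈ L and |s| = 2^p ≥ p.
By the CFL pumping lemma, s = uvxyz for some u, v, x, y, z with |vxy| ≤ p, |vy| ≥ 1, and uv^i xy^i z ∈ L for every i ≥ 0.
All symbols are a's, so only lengths matter: let k = |vy|, with 1 ≤ k ≤ |vxy| ≤ p < 2^p.

Take i = 2: |uv²xy²z| = 2^p + k, and 2^p < 2^p + k < 2^p + 2^p = 2^(p+1).
So the length lies strictly between consecutive powers of two and is not a power of 2; uv²xy²z ∉ L.

This contradicts the CFL pumping lemma, which requires uv^i xy^i z ∈ L for all i ≥ 0.
Hence L = {a^(2^n) : n ≥ 0} is not context-free. ∎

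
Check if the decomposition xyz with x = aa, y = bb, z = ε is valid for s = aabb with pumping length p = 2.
Violated: |xy| ≤ p

The decomposition x = aa, y = bb, z = ε for s = aabb with p = 2
violates the constraint: |xy| ≤ p

|xy| = |aabb| = 4 > 2 = p. The decomposition puts too many characters in xy.

Pumping lemma constraints:
1. xyz = s (decomposition is valid)
2. |xy| ≤ p
3. |y| > 0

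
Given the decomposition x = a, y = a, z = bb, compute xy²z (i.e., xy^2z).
aaabb

Given x = 'a', y = 'a', z = 'bb' and i = 2:

xy^2z = x + y·y·...·y (2 times) + z
       = 'a' + 'a'^2 + 'bb'
       = 'a' + 'aa' + 'bb'
       = 'aaabb'

The pumped string is 'aaabb' with length 5.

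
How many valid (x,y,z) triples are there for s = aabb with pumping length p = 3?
6

For s = 'aabb' with pumping length p = 3:

Constraints: |xy| ≤ 3, |y| > 0

Valid decompositions (|xy| ≤ p, |y| ≥ 1):
  • x='', y='a', z='abb'
  • x='a', y='a', z='bb'
  • x='', y='aa', z='bb'
  • x='aa', y='b', z='b'
  • x='a', y='ab', z='b'
  • x='', y='aab', z='b'

Total count: 6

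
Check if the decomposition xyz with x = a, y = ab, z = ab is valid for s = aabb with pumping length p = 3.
Violated: xyz = s

The decomposition x = a, y = ab, z = ab for s = aabb with p = 3
violates the constraint: xyz = s

xyz = 'a' + 'ab' + 'ab' = 'aabab' ≠ 'aabb' = s. The decomposition doesn't reconstruct s.

Pumping lemma constraints:
1. xyz = s (decomposition is valid)
2. |xy| ≤ p
3. |y| > 0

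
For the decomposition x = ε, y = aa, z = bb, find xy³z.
aaaaaabb

Given x = '', y = 'aa', z = 'bb' and i = 3:

xy^3z = x + y·y·...·y (3 times) + z
       = '' + 'aa'^3 + 'bb'
       = '' + 'aaaaaa' + 'bb'
       = 'aaaaaabb'

The pumped string is 'aaaaaabb' with length 8.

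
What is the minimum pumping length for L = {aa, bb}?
p = 3

For a finite language L, the pumping lemma holds vacuously if p > max|s| for s ∈ L.

The longest string in L = {aa, bb} has length 2.
If p = 3, then no string s ∈ L has |s| ≥ p, so the condition is vacuously true.

The minimum pumping length is p = 3.

Why no smaller p works: for any p ≤ 2, the longest string s ∈ L has |s| = 2 ≥ p, so it would
have to be pumpable; but pumping up (i = 2, 3, ...) produces ever longer strings, which cannot all lie in the
finite language L. So the pumping property fails for every p ≤ 2.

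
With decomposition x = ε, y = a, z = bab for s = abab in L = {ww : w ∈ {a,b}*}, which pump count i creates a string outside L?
i = 0

xy⁰z = ε · ε · bab = bab; bab has odd length 3, so it cannot be written as ww and is not in L.
(Other choices also work, e.g. i = 2, 3; only i = 1 is guaranteed to stay in L since xy¹z = s.)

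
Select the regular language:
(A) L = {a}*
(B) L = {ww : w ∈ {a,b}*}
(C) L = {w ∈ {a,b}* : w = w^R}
(A) {a}*

(A) L = {a}* is regular.

This can be recognized by a finite automaton (DFA/NFA).
Regular expressions like {a}* define regular languages.

The other choices are not regular:
- {ww : w ∈ {a,b}*}: After pumping, the two halves no longer match
- {w ∈ {a,b}* : w = w^R}: After pumping, the string is no longer symmetric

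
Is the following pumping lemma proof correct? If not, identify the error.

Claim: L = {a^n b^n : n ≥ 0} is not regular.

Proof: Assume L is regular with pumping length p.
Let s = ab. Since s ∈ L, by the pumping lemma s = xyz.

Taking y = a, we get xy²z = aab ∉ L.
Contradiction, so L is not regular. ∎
The proof is INCORRECT.

Error: The string s = ab may be shorter than p.
The pumping lemma only applies to strings with |s| ≥ p, and p is not under our control.
We must choose s in terms of p, e.g. s = a^p b^p, to ensure |s| ≥ p.
(The proof also fixes one particular y; a valid argument must handle every decomposition with |xy| ≤ p and |y| ≥ 1 — for s = a^p b^p this forces y = a^k, and then xy²z = a^(p+k) b^p ∉ L.)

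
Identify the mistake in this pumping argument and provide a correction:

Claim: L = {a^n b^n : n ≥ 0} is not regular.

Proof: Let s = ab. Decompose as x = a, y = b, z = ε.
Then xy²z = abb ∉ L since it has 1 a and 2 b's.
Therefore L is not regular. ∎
Error: The string s = ab might be shorter than the pumping length p.

Correction: Choose s = a^p b^p to ensure |s| ≥ p. Also, the decomposition is wrong: with |xy| ≤ p, y cannot include b's when s starts with p a's.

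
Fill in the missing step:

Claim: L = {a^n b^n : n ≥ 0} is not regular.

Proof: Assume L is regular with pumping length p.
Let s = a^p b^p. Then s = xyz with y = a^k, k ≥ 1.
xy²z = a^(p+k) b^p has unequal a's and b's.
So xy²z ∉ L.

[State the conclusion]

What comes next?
This contradicts the pumping lemma for regular languages,
which guarantees xy^i z ∈ L for all i ≥ 0.

Since our assumption that L is regular leads to a contradiction,
we conclude that L = {a^n b^n : n ≥ 0} is NOT regular. ∎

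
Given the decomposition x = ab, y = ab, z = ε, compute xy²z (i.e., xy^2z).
ababab

Given x = 'ab', y = 'ab', z = '' and i = 2:

xy^2z = x + y·y·...·y (2 times) + z
       = 'ab' + 'ab'^2 + ''
       = 'ab' + 'abab' + ''
       = 'ababab'

The pumped string is 'ababab' with length 6.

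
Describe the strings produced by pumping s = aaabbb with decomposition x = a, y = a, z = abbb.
{xy^i z : i ≥ 0} = {a^(2+i) b^3 : i ≥ 0} = {aabbb, aaabbb, aaaabbb, ...}

With x = a, y = a, z = abbb: Starting with aaabbb and pumping the second 'a', we get strings with 2+i a's followed by 3 b's for i = 0, 1, 2, ...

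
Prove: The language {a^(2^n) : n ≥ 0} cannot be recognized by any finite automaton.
Assume for contradiction that L is regular, and let p ≥ 1 be the pumping length given by the pumping lemma.
Choose s = a^(2^p). Then s ∈ L and |s| = 2^p ≥ p.
By the pumping lemma, s = xyz for some x, y, z with |xy| ≤ p, |y| ≥ 1, and xy^i z ∈ L for every i ≥ 0.
Here y = a^k for some k with 1 ≤ k ≤ |xy| ≤ p, and p < 2^p.

Take i = 2: |xy²z| = 2^p + k.
Now 2^p < 2^p + k ≤ 2^p + p < 2^p + 2^p = 2^(p+1).
So |xy²z| lies strictly between the consecutive powers of two 2^p and 2^(p+1), hence is not a power of 2, and xy²z ∉ L.

This contradicts the pumping lemma, which requires xy^i z ∈ L for all i ≥ 0.
Hence L = {a^(2^n) : n ≥ 0} is not regular. ∎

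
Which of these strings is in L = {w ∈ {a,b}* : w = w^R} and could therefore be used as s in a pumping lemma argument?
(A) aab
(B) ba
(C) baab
(C) baab

The pumping lemma is applied to a string s that lies in L, so first check membership of each option:
- (A) aab reversed is baa ≠ aab, so it is not a palindrome and is not in L ✗
- (B) ba reversed is ab ≠ ba, so it is not a palindrome and is not in L ✗
- (C) baab reversed is baab, the same string, so it is a palindrome and is in L ✓

Only (C) baab is in L, so it is the only candidate that could play the role of s.
(In a complete proof one picks s in terms of the pumping length p so that |s| ≥ p is guaranteed; a fixed string like baab illustrates the shape of such an s.)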